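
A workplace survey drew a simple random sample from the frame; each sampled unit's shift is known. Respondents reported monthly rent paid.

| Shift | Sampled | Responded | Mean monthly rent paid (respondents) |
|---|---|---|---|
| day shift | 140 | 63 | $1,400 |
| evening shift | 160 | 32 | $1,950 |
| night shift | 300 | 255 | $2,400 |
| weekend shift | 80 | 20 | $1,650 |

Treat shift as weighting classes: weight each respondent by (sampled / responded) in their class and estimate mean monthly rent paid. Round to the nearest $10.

$2,000

Response rates by class: day shift 63/140 = 45%, evening shift 32/160 = 20%, night shift 255/300 = 85%, weekend shift 20/80 = 25%.
Weighting each respondent by the inverse class response rate inflates each class back to its sampled size, so the class weight is n_sampled:
  day shift: 140 × 1400 = 196,000
  evening shift: 160 × 1950 = 312,000
  night shift: 300 × 2400 = 720,000
  weekend shift: 80 × 1650 = 132,000
Adjusted estimate = 1,360,000 / 680 = 2000 → $2,000.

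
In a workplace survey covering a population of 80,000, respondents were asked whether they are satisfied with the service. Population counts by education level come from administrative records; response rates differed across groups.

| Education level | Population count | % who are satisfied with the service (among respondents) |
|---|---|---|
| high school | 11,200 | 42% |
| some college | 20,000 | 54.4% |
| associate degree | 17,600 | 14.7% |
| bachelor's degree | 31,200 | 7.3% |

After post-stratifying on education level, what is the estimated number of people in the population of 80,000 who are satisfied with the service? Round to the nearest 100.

Each cell contributes its population count × the respondent rate:
  high school: 11,200 × 42% = 4704
  some college: 20,000 × 54.4% = 10,880
  associate degree: 17,600 × 14.7% = 2587.2
  bachelor's degree: 31,200 × 7.3% = 2277.6
Estimated total = 20448.8 → 20,400.

20,400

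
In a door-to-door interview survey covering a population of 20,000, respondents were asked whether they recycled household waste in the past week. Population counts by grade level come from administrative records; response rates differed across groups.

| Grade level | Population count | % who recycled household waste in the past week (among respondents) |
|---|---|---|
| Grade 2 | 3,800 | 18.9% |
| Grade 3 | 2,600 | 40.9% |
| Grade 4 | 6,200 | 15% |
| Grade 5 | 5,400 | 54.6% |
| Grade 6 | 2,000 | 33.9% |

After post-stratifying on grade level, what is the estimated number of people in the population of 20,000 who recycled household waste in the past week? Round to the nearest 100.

6,300

Apply each group's respondent rate to its population count:
  Grade 2: 3,800 × 18.9% = 718.2
  Grade 3: 2,600 × 40.9% = 1063.4
  Grade 4: 6,200 × 15% = 930
  Grade 5: 5,400 × 54.6% = 2948.4
  Grade 6: 2,000 × 33.9% = 678
Estimated total = 6338 → 6,300.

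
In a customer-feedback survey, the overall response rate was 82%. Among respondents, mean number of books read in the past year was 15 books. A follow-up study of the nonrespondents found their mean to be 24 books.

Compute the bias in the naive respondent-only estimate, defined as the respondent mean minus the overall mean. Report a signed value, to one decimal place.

Nonresponse fraction = 1 − 0.82 = 0.18.
Bias = (nonresponse fraction) × (respondent mean − nonrespondent mean)
     = 0.18 × (15 − 24) = 0.18 × -9 = -1.62.

-1.6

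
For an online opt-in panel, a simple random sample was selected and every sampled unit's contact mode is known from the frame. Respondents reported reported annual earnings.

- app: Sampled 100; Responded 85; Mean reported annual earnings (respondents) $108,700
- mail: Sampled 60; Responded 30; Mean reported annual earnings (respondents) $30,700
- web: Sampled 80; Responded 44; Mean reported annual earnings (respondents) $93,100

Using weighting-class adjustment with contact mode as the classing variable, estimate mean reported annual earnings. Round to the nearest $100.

$84,000

Response rates by class: app 85/100 = 85%, mail 30/60 = 50%, web 44/80 = 55%.
Inverse-response-rate weighting restores each class to its sampled count, so class totals weight by n_sampled:
  app: 100 × 108,700 = 10,870,000
  mail: 60 × 30,700 = 1,842,000
  web: 80 × 93,100 = 7,448,000
Adjusted estimate = 20,160,000 / 240 = 84,000 → $84,000.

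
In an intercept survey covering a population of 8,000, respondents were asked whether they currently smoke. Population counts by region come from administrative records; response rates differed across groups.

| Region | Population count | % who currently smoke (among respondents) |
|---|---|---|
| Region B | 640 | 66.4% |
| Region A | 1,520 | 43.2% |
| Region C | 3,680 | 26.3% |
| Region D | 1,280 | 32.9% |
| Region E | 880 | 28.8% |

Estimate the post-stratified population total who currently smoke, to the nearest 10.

Each cell contributes its population count × the respondent rate:
  Region B: 640 × 66.4% = 424.96
  Region A: 1,520 × 43.2% = 656.64
  Region C: 3,680 × 26.3% = 967.84
  Region D: 1,280 × 32.9% = 421.12
  Region E: 880 × 28.8% = 253.44
Estimated total = 2724 → 2,720.

2,720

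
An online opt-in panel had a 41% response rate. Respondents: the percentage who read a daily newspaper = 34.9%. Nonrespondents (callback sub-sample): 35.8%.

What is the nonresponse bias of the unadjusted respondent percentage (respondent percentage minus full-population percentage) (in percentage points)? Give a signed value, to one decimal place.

-0.5 percentage points

Nonresponse fraction = 1 − 0.41 = 0.59.
Bias = (nonresponse fraction) × (respondent percentage − nonrespondent percentage)
     = 0.59 × (34.9 − 35.8) = 0.59 × -0.9 = -0.531.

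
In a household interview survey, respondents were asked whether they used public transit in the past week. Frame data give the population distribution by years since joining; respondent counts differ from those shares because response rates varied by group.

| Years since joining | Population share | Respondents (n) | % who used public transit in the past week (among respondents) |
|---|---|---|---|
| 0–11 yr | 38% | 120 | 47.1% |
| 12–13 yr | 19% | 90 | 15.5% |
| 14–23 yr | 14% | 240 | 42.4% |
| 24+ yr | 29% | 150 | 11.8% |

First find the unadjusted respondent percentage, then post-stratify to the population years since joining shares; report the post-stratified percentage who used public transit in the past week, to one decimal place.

Unadjusted (pooled respondent) estimate weights by respondent counts:
  (120/600)×47.1 + (90/600)×15.5 + (240/600)×42.4 + (150/600)×11.8 = 31.655%
Post-stratified estimate weights by population shares:
  0.38×47.1 + 0.19×15.5 + 0.14×42.4 + 0.29×11.8 = 30.201%

30.2%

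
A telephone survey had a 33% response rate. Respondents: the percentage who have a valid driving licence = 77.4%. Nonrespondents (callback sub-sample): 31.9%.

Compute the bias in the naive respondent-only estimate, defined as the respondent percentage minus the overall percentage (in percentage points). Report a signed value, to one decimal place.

Nonresponse fraction = 1 − 0.33 = 0.67.
Bias = (nonresponse fraction) × (respondent percentage − nonrespondent percentage)
     = 0.67 × (77.4 − 31.9) = 0.67 × 45.5 = 30.485.

+30.5 percentage points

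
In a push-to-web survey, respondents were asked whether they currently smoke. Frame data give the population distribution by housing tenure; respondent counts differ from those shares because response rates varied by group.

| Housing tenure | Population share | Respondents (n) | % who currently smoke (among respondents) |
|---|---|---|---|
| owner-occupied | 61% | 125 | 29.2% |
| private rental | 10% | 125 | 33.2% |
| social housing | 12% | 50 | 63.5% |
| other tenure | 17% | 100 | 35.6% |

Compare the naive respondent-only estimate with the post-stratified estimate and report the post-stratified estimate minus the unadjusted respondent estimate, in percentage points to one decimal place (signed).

-1.5 percentage points

Unadjusted (pooled respondent) estimate weights by respondent counts:
  (125/400)×29.2 + (125/400)×33.2 + (50/400)×63.5 + (100/400)×35.6 = 36.3375%
Post-stratified estimate weights by population shares:
  0.61×29.2 + 0.1×33.2 + 0.12×63.5 + 0.17×35.6 = 34.804%
Difference = 34.804 − 36.3375 = -1.5335 pp.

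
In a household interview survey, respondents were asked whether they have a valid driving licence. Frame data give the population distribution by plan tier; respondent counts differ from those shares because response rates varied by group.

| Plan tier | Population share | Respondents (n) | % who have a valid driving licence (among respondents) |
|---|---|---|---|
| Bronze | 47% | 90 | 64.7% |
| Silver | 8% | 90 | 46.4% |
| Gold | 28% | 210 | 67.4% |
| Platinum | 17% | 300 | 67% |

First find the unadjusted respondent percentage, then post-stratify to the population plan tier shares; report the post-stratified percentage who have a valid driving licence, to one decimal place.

64.4%

Unadjusted (pooled respondent) estimate weights by respondent counts:
  (90/690)×64.7 + (90/690)×46.4 + (210/690)×67.4 + (300/690)×67 = 64.1348%
Post-stratifying to population shares instead:
  0.47×64.7 + 0.08×46.4 + 0.28×67.4 + 0.17×67 = 64.383%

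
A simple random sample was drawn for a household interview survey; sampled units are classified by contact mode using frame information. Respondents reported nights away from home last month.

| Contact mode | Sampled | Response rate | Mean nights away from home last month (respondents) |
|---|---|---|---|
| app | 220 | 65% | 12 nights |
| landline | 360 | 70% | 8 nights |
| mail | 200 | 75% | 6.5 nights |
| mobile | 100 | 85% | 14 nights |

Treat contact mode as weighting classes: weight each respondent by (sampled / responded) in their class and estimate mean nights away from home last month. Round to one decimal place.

Inverse-response-rate weighting restores each class to its sampled count, so class totals weight by n_sampled:
  app: 220 × 12 = 2640
  landline: 360 × 8 = 2880
  mail: 200 × 6.5 = 1300
  mobile: 100 × 14 = 1400
Adjusted estimate = 8220 / 880 = 9.34091 → 9.3.

9.3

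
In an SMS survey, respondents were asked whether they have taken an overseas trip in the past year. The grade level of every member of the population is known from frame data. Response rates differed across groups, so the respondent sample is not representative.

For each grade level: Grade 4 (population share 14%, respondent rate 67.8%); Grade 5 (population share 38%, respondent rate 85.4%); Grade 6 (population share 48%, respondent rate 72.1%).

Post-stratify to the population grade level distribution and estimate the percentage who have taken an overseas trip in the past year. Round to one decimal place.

76.6%

Reweight to the known grade level distribution:
  Grade 4: 0.14 × 67.8 = 9.492
  Grade 5: 0.38 × 85.4 = 32.452
  Grade 6: 0.48 × 72.1 = 34.608
Post-stratified estimate = 76.552 → 76.6%.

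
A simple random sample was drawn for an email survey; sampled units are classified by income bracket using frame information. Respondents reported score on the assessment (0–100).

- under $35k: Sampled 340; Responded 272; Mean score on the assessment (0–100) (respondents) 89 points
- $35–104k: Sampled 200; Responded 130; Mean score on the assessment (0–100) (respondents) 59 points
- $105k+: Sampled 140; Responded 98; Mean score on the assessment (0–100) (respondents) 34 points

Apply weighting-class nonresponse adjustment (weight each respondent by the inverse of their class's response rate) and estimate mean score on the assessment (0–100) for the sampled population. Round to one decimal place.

Class response rates: under $35k 272/340 = 80%, $35–104k 130/200 = 65%, $105k+ 98/140 = 70%.
Inverse-response-rate weighting restores each class to its sampled count, so class totals weight by n_sampled:
  under $35k: 340 × 89 = 30,260
  $35–104k: 200 × 59 = 11,800
  $105k+: 140 × 34 = 4760
Adjusted estimate = 46,820 / 680 = 68.8529 → 68.9.

68.9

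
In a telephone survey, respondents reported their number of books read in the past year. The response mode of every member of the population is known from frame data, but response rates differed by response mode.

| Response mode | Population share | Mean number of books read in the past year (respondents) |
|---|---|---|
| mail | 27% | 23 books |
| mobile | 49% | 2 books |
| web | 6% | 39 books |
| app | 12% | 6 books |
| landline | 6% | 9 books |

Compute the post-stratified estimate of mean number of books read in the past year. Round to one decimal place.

Reweight to the known response mode distribution:
  mail: 0.27 × 23 = 6.21
  mobile: 0.49 × 2 = 0.98
  web: 0.06 × 39 = 2.34
  app: 0.12 × 6 = 0.72
  landline: 0.06 × 9 = 0.54
Post-stratified estimate = 10.79 → 10.8.

10.8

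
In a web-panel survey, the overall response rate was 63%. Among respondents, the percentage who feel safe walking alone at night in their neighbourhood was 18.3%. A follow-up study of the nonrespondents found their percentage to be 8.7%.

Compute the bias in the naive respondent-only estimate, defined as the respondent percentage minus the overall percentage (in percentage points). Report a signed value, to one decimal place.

Nonresponse fraction = 1 − 0.63 = 0.37.
Bias = (nonresponse fraction) × (respondent percentage − nonrespondent percentage)
     = 0.37 × (18.3 − 8.7) = 0.37 × 9.6 = 3.552.

+3.6 percentage points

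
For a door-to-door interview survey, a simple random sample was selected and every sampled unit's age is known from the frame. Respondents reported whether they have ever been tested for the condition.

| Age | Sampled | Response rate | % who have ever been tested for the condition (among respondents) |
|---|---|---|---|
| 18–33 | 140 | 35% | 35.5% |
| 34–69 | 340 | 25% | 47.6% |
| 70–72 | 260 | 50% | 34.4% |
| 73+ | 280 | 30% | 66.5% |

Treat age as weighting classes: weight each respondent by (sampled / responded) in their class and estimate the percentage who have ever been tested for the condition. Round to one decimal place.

47.8%

Inverse-response-rate weighting restores each class to its sampled count, so class totals weight by n_sampled:
  18–33: 140 × 35.5 = 4970
  34–69: 340 × 47.6 = 16,184
  70–72: 260 × 34.4 = 8944
  73+: 280 × 66.5 = 18,620
Adjusted estimate = 48,718 / 1,020 = 47.7627 → 47.8%.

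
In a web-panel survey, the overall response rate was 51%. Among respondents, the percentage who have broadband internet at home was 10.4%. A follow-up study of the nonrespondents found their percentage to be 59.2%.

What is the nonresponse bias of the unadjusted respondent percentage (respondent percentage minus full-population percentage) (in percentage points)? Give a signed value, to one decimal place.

-23.9 percentage points

Nonresponse fraction = 1 − 0.51 = 0.49.
Bias = (nonresponse fraction) × (respondent percentage − nonrespondent percentage)
     = 0.49 × (10.4 − 59.2) = 0.49 × -48.8 = -23.912.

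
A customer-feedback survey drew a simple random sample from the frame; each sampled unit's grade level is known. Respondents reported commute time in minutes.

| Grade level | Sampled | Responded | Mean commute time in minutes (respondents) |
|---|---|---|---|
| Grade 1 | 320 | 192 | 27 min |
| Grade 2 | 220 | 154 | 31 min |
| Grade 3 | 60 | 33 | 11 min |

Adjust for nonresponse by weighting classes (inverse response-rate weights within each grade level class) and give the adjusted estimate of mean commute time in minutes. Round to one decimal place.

26.9

Class response rates: Grade 1 192/320 = 60%, Grade 2 154/220 = 70%, Grade 3 33/60 = 55%.
With weight = n_sampled/n_responded per class, the weighted class total is n_sampled:
  Grade 1: 320 × 27 = 8640
  Grade 2: 220 × 31 = 6820
  Grade 3: 60 × 11 = 660
Adjusted estimate = 16,120 / 600 = 26.8667 → 26.9.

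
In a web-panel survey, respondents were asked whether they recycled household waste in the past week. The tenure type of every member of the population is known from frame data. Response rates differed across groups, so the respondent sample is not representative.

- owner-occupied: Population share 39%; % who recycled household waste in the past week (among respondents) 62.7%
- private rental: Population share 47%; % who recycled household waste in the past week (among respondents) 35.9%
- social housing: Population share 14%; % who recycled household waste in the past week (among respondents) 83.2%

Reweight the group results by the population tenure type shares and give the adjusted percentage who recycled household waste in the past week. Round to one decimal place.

Post-stratification weights by population share, not respondent share:
  owner-occupied: 0.39 × 62.7 = 24.453
  private rental: 0.47 × 35.9 = 16.873
  social housing: 0.14 × 83.2 = 11.648
Post-stratified estimate = 52.974 → 53.0%.

53.0%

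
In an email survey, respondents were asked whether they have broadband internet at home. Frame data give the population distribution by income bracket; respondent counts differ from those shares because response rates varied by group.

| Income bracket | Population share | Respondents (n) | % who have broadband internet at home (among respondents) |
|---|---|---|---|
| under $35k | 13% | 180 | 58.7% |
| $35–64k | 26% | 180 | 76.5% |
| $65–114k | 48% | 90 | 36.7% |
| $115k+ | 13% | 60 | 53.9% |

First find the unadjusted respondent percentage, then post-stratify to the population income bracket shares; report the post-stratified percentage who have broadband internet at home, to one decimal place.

Naive respondent-only estimate (weights = respondent counts):
  (180/510)×58.7 + (180/510)×76.5 + (90/510)×36.7 + (60/510)×53.9 = 60.5353%
Post-stratifying to population shares instead:
  0.13×58.7 + 0.26×76.5 + 0.48×36.7 + 0.13×53.9 = 52.144%

52.1%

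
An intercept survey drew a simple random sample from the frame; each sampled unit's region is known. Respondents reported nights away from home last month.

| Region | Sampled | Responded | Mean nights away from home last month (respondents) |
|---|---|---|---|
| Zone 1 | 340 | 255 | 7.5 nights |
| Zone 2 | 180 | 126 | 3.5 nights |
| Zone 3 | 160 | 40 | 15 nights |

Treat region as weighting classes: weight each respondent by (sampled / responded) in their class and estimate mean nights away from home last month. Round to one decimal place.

8.2

Class response rates: Zone 1 255/340 = 75%, Zone 2 126/180 = 70%, Zone 3 40/160 = 25%.
Weighting each respondent by the inverse class response rate inflates each class back to its sampled size, so the class weight is n_sampled:
  Zone 1: 340 × 7.5 = 2550
  Zone 2: 180 × 3.5 = 630
  Zone 3: 160 × 15 = 2400
Adjusted estimate = 5580 / 680 = 8.20588 → 8.2.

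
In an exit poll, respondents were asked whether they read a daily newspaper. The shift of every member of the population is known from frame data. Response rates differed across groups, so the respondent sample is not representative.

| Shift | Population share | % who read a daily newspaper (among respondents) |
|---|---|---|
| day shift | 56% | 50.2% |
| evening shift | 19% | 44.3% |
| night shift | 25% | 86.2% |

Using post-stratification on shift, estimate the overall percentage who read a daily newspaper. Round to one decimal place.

58.1%

Reweight to the known shift distribution:
  day shift: 0.56 × 50.2 = 28.112
  evening shift: 0.19 × 44.3 = 8.417
  night shift: 0.25 × 86.2 = 21.55
Post-stratified estimate = 58.079 → 58.1%.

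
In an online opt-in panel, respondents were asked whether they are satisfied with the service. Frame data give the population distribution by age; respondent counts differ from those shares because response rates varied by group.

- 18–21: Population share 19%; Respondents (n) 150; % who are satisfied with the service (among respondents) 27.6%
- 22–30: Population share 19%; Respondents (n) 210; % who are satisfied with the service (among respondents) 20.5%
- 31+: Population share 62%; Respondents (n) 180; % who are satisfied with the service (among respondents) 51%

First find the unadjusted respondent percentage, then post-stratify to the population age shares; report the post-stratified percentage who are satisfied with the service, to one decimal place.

40.8%

Naive respondent-only estimate (weights = respondent counts):
  (150/540)×27.6 + (210/540)×20.5 + (180/540)×51 = 32.6389%
Reweighting by population age shares:
  0.19×27.6 + 0.19×20.5 + 0.62×51 = 40.759%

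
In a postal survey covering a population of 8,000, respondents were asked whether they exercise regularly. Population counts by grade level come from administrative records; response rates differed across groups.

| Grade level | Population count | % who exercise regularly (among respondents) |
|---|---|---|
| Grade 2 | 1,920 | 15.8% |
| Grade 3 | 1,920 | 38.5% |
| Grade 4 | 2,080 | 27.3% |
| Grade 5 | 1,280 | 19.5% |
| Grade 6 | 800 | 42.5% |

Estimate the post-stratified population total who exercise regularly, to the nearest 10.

Each cell contributes its population count × the respondent rate:
  Grade 2: 1,920 × 15.8% = 303.36
  Grade 3: 1,920 × 38.5% = 739.2
  Grade 4: 2,080 × 27.3% = 567.84
  Grade 5: 1,280 × 19.5% = 249.6
  Grade 6: 800 × 42.5% = 340
Estimated total = 2200 → 2,200.

2,200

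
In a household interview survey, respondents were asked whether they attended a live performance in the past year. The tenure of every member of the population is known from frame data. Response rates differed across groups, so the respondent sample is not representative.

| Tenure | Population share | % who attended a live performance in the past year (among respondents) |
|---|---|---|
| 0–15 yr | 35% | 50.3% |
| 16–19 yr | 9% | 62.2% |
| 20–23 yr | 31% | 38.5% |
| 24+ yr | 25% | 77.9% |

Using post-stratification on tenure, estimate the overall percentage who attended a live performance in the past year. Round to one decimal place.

54.6%

Each cell contributes population-share × respondent value:
  0–15 yr: 0.35 × 50.3 = 17.605
  16–19 yr: 0.09 × 62.2 = 5.598
  20–23 yr: 0.31 × 38.5 = 11.935
  24+ yr: 0.25 × 77.9 = 19.475
Post-stratified estimate = 54.613 → 54.6%.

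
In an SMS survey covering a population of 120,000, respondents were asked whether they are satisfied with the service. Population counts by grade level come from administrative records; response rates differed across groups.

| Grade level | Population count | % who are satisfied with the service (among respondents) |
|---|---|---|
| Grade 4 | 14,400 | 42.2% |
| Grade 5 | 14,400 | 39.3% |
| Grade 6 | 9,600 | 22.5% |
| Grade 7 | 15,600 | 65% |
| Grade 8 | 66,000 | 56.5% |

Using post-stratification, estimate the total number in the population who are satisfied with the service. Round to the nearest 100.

61,300

Each cell contributes its population count × the respondent rate:
  Grade 4: 14,400 × 42.2% = 6076.8
  Grade 5: 14,400 × 39.3% = 5659.2
  Grade 6: 9,600 × 22.5% = 2160
  Grade 7: 15,600 × 65% = 10,140
  Grade 8: 66,000 × 56.5% = 37,290
Estimated total = 61,326 → 61,300.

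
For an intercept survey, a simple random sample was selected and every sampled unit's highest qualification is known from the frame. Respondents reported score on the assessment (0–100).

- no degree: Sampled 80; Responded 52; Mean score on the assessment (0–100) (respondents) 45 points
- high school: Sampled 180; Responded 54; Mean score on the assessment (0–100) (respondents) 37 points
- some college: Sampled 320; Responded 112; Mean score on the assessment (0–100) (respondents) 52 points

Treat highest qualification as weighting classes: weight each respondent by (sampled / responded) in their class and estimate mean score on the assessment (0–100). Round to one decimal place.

46.4

Class response rates: no degree 52/80 = 65%, high school 54/180 = 30%, some college 112/320 = 35%.
Inverse-response-rate weighting restores each class to its sampled count, so class totals weight by n_sampled:
  no degree: 80 × 45 = 3600
  high school: 180 × 37 = 6660
  some college: 320 × 52 = 16,640
Adjusted estimate = 26,900 / 580 = 46.3793 → 46.4.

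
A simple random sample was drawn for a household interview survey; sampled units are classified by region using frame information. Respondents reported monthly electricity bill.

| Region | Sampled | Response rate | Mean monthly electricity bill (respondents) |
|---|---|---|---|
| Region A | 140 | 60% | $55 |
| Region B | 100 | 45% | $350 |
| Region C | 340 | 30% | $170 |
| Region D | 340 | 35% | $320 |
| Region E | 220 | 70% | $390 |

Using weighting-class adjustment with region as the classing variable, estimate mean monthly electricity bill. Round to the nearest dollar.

$259

With weight = n_sampled/n_responded per class, the weighted class total is n_sampled:
  Region A: 140 × 55 = 7700
  Region B: 100 × 350 = 35,000
  Region C: 340 × 170 = 57,800
  Region D: 340 × 320 = 108,800
  Region E: 220 × 390 = 85,800
Adjusted estimate = 295,100 / 1,140 = 258.86 → $259.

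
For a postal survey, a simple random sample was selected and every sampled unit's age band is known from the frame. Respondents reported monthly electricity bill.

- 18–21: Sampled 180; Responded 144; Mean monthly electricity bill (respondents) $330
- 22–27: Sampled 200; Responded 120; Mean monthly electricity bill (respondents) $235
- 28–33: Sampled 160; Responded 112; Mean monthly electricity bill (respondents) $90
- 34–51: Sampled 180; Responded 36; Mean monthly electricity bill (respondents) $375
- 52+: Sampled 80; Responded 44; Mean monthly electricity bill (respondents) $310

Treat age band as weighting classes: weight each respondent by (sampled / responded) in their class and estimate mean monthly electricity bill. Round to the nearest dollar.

$266

Class response rates: 18–21 144/180 = 80%, 22–27 120/200 = 60%, 28–33 112/160 = 70%, 34–51 36/180 = 20%, 52+ 44/80 = 55%.
Weighting each respondent by the inverse class response rate inflates each class back to its sampled size, so the class weight is n_sampled:
  18–21: 180 × 330 = 59,400
  22–27: 200 × 235 = 47,000
  28–33: 160 × 90 = 14,400
  34–51: 180 × 375 = 67,500
  52+: 80 × 310 = 24,800
Adjusted estimate = 213,100 / 800 = 266.375 → $266.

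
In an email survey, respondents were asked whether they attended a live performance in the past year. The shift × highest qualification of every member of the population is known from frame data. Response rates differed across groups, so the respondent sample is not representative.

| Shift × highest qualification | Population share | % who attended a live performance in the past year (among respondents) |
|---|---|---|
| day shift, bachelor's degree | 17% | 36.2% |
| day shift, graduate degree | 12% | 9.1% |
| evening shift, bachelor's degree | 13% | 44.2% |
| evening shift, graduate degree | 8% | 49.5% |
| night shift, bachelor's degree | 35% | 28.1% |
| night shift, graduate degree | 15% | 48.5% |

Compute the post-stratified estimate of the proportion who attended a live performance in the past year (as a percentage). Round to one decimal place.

34.1%

Post-stratification weights by population share, not respondent share:
  day shift, bachelor's degree: 0.17 × 36.2 = 6.154
  day shift, graduate degree: 0.12 × 9.1 = 1.092
  evening shift, bachelor's degree: 0.13 × 44.2 = 5.746
  evening shift, graduate degree: 0.08 × 49.5 = 3.96
  night shift, bachelor's degree: 0.35 × 28.1 = 9.835
  night shift, graduate degree: 0.15 × 48.5 = 7.275
Post-stratified estimate = 34.062 → 34.1%.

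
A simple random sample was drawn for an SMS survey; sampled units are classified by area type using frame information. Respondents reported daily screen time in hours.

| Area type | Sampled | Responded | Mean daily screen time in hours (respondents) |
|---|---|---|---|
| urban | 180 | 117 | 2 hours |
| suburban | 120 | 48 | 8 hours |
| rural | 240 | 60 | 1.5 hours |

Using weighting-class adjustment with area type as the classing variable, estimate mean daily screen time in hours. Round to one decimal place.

Class response rates: urban 117/180 = 65%, suburban 48/120 = 40%, rural 60/240 = 25%.
Weighting each respondent by the inverse class response rate inflates each class back to its sampled size, so the class weight is n_sampled:
  urban: 180 × 2 = 360
  suburban: 120 × 8 = 960
  rural: 240 × 1.5 = 360
Adjusted estimate = 1680 / 540 = 3.11111 → 3.1.

3.1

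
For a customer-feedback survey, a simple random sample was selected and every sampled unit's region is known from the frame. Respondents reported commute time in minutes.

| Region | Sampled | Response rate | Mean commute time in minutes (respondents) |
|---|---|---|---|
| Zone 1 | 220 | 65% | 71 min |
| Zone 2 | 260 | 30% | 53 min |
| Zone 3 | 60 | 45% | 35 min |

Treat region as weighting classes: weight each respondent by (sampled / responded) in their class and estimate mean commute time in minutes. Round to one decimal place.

Inverse-response-rate weighting restores each class to its sampled count, so class totals weight by n_sampled:
  Zone 1: 220 × 71 = 15,620
  Zone 2: 260 × 53 = 13,780
  Zone 3: 60 × 35 = 2100
Adjusted estimate = 31,500 / 540 = 58.3333 → 58.3.

58.3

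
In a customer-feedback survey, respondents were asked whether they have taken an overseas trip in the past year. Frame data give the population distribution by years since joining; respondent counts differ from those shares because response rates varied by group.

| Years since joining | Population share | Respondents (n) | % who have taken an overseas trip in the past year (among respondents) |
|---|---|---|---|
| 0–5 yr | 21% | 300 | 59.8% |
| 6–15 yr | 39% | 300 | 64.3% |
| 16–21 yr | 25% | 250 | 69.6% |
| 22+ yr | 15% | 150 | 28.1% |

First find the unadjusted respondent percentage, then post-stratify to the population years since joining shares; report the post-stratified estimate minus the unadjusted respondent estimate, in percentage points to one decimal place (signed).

+0.4 percentage points

Without adjustment, the pooled respondent share is:
  (300/1000)×59.8 + (300/1000)×64.3 + (250/1000)×69.6 + (150/1000)×28.1 = 58.845%
Reweighting by population years since joining shares:
  0.21×59.8 + 0.39×64.3 + 0.25×69.6 + 0.15×28.1 = 59.25%
Difference = 59.25 − 58.845 = 0.405 pp.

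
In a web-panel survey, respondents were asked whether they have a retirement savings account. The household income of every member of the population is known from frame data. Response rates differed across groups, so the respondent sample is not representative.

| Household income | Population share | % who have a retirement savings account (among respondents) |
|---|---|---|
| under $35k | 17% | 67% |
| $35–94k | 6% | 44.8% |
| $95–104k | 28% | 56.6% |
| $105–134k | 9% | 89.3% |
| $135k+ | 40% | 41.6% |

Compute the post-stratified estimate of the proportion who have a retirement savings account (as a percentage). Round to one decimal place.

54.6%

Each cell contributes population-share × respondent value:
  under $35k: 0.17 × 67 = 11.39
  $35–94k: 0.06 × 44.8 = 2.688
  $95–104k: 0.28 × 56.6 = 15.848
  $105–134k: 0.09 × 89.3 = 8.037
  $135k+: 0.4 × 41.6 = 16.64
Post-stratified estimate = 54.603 → 54.6%.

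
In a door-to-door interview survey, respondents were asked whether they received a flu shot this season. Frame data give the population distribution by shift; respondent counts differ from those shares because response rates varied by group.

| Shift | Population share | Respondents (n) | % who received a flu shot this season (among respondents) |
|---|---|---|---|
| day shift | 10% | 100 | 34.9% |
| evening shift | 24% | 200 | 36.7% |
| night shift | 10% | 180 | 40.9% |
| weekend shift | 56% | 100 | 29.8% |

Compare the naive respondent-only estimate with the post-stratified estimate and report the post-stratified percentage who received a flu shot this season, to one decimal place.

33.1%

Naive respondent-only estimate (weights = respondent counts):
  (100/580)×34.9 + (200/580)×36.7 + (180/580)×40.9 + (100/580)×29.8 = 36.5034%
Reweighting by population shift shares:
  0.1×34.9 + 0.24×36.7 + 0.1×40.9 + 0.56×29.8 = 33.076%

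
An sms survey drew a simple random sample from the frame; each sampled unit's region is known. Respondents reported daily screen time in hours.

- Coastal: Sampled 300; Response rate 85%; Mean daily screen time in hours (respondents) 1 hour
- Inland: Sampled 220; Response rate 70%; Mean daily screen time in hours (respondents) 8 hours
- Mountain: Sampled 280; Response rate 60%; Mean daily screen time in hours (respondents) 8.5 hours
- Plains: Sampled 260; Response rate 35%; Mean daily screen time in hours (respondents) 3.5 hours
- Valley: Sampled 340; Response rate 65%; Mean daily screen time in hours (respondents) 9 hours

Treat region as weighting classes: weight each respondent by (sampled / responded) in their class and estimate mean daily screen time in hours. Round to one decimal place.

6.0

Each respondent's weight = sampled/responded in their class; summing within a class gives n_sampled, so:
  Coastal: 300 × 1 = 300
  Inland: 220 × 8 = 1760
  Mountain: 280 × 8.5 = 2380
  Plains: 260 × 3.5 = 910
  Valley: 340 × 9 = 3060
Adjusted estimate = 8410 / 1,400 = 6.00714 → 6.0.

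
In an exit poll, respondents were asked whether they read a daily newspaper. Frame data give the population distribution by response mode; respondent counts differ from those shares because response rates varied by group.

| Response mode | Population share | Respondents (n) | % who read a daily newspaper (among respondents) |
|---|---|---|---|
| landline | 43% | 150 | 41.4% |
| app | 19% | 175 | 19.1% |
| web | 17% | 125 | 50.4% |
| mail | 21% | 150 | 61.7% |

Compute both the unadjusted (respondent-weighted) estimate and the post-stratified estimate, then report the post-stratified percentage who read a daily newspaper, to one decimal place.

43.0%

Naive respondent-only estimate (weights = respondent counts):
  (150/600)×41.4 + (175/600)×19.1 + (125/600)×50.4 + (150/600)×61.7 = 41.8458%
Post-stratified estimate weights by population shares:
  0.43×41.4 + 0.19×19.1 + 0.17×50.4 + 0.21×61.7 = 42.956%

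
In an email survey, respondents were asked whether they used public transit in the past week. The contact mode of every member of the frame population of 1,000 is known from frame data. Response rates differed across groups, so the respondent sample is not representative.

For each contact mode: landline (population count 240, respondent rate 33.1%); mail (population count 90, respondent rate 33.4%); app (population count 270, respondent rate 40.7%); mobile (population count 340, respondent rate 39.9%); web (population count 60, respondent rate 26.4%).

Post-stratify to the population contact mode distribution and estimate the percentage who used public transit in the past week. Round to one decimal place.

Post-stratification weights by population share, not respondent share:
  landline: (240/1,000) × 33.1 = 7.944
  mail: (90/1,000) × 33.4 = 3.006
  app: (270/1,000) × 40.7 = 10.989
  mobile: (340/1,000) × 39.9 = 13.566
  web: (60/1,000) × 26.4 = 1.584
Post-stratified estimate = 37.089 → 37.1%.

37.1%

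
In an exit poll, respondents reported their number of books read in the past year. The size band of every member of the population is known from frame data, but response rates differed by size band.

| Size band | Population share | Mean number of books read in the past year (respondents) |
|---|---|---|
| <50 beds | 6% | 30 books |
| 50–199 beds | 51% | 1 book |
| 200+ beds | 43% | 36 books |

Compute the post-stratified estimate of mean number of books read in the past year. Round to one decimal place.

17.8

Weight each group's respondent value by its population share:
  <50 beds: 0.06 × 30 = 1.8
  50–199 beds: 0.51 × 1 = 0.51
  200+ beds: 0.43 × 36 = 15.48
Post-stratified estimate = 17.79 → 17.8.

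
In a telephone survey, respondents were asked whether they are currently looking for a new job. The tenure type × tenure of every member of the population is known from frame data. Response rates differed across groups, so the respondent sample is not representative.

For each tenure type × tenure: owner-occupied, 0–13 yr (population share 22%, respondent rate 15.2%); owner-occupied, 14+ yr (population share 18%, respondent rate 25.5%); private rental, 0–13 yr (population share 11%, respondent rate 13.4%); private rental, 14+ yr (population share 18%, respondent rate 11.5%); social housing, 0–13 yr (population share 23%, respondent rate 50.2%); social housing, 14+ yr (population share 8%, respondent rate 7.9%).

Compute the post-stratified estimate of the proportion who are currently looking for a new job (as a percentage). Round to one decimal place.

Each cell contributes population-share × respondent value:
  owner-occupied, 0–13 yr: 0.22 × 15.2 = 3.344
  owner-occupied, 14+ yr: 0.18 × 25.5 = 4.59
  private rental, 0–13 yr: 0.11 × 13.4 = 1.474
  private rental, 14+ yr: 0.18 × 11.5 = 2.07
  social housing, 0–13 yr: 0.23 × 50.2 = 11.546
  social housing, 14+ yr: 0.08 × 7.9 = 0.632
Post-stratified estimate = 23.656 → 23.7%.

23.7%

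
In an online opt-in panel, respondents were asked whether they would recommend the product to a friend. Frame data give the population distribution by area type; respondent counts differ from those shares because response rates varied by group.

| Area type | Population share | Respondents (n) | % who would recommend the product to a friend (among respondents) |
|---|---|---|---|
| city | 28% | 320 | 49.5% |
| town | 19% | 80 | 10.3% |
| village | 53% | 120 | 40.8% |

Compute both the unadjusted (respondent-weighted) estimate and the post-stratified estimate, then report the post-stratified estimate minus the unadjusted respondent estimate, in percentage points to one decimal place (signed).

Naive respondent-only estimate (weights = respondent counts):
  (320/520)×49.5 + (80/520)×10.3 + (120/520)×40.8 = 41.4615%
Reweighting by population area type shares:
  0.28×49.5 + 0.19×10.3 + 0.53×40.8 = 37.441%
Difference = 37.441 − 41.4615 = -4.0205 pp.

-4.0 percentage points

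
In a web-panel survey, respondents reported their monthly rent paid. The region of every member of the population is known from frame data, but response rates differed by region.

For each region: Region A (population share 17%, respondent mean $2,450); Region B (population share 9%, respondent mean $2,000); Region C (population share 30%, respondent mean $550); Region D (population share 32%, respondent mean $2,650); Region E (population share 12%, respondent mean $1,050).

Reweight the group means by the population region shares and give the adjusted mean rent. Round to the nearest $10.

Reweight to the known region distribution:
  Region A: 0.17 × 2450 = 416.5
  Region B: 0.09 × 2000 = 180
  Region C: 0.3 × 550 = 165
  Region D: 0.32 × 2650 = 848
  Region E: 0.12 × 1050 = 126
Post-stratified estimate = 1735.5 → $1,740.

$1,740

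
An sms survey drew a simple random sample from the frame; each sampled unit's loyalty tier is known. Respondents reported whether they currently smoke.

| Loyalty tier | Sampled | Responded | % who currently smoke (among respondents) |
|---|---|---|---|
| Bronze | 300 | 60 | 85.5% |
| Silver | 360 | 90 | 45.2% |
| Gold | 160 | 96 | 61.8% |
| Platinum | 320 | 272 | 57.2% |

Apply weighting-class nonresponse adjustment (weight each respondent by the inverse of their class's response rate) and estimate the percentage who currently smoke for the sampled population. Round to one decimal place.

Response rates by class: Bronze 60/300 = 20%, Silver 90/360 = 25%, Gold 96/160 = 60%, Platinum 272/320 = 85%.
Inverse-response-rate weighting restores each class to its sampled count, so class totals weight by n_sampled:
  Bronze: 300 × 85.5 = 25,650
  Silver: 360 × 45.2 = 16272
  Gold: 160 × 61.8 = 9888
  Platinum: 320 × 57.2 = 18,304
Adjusted estimate = 70,114 / 1,140 = 61.5035 → 61.5%.

61.5%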